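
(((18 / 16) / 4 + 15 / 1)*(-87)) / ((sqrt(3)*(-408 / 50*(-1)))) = -118175*sqrt(3) / 2176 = -94.06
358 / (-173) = -358 / 173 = -2.07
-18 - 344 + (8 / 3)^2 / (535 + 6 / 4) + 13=-3370165 / 9657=-348.99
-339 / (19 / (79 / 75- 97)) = 813148 / 475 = 1711.89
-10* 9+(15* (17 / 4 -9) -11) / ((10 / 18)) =-4761 / 20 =-238.05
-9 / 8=-1.12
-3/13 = -0.23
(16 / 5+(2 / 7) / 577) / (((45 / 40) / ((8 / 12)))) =1034144 / 545265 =1.90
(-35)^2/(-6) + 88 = -697/6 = -116.17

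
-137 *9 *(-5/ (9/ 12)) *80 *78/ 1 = 51292800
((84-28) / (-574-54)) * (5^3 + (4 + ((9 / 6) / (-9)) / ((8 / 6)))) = -7217 / 628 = -11.49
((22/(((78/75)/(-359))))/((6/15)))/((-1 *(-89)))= -493625/2314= -213.32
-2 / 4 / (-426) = 1 / 852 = 0.00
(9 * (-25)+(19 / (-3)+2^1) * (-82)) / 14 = 391 / 42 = 9.31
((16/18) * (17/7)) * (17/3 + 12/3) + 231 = 47603/189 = 251.87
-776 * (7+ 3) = -7760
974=974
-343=-343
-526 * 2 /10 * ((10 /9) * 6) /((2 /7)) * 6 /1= -14728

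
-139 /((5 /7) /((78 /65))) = -5838 /25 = -233.52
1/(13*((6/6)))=1/13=0.08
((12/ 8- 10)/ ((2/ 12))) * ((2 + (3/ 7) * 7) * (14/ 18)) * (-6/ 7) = 170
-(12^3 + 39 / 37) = -63975 / 37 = -1729.05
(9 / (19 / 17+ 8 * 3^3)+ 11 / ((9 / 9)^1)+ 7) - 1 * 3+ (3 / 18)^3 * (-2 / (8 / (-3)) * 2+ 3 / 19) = 15.05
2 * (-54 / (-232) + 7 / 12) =142 / 87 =1.63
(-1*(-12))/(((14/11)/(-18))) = -1188/7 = -169.71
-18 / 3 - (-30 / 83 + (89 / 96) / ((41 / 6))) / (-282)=-92138309 / 15354336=-6.00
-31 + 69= 38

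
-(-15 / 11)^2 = -225 / 121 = -1.86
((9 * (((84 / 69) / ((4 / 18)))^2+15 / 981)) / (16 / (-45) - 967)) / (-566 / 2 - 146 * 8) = 701203095 / 3642069477941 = 0.00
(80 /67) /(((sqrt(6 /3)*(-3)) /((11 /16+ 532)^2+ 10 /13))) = -4721712185*sqrt(2) /83616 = -79859.23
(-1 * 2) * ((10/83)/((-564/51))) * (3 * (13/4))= 3315/15604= 0.21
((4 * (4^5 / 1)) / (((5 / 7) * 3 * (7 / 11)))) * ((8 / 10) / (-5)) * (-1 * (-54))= -25952.26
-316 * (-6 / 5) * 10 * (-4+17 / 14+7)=111864 / 7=15980.57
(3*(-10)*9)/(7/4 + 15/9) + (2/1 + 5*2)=-2748/41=-67.02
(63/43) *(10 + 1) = 693/43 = 16.12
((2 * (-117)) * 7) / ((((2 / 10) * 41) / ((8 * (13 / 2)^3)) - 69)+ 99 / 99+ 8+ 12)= 17993430 / 527239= 34.13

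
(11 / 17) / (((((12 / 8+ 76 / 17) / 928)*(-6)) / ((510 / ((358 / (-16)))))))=382.06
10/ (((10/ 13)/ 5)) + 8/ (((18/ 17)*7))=4163/ 63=66.08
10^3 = 1000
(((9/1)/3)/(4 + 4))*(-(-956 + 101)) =320.62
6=6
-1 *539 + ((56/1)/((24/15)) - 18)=-522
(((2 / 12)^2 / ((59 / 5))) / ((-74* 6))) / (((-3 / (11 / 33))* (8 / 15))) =25 / 22633344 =0.00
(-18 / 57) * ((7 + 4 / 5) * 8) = -1872 / 95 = -19.71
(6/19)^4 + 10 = 10.01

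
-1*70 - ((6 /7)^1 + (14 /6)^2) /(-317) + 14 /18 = -153560 /2219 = -69.20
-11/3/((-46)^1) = 11/138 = 0.08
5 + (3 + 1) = 9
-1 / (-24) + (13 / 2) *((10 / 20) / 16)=47 / 192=0.24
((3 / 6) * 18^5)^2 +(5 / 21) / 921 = 17264101657533701 / 19341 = 892616806656.00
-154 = -154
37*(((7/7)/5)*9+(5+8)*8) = 3914.60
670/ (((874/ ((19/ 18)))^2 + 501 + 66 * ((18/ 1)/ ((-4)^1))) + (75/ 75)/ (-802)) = 107468/ 110000395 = 0.00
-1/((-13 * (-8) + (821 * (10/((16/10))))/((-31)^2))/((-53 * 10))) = 2037320/420301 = 4.85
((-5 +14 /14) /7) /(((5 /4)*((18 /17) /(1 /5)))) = -136 /1575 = -0.09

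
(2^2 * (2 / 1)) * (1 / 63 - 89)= -44848 / 63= -711.87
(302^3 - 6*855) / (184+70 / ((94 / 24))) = 647154233 / 4744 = 136415.31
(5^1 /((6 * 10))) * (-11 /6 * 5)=-55 /72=-0.76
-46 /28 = -23 /14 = -1.64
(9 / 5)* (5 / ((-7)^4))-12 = -28803 / 2401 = -12.00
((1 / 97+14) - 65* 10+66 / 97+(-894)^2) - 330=77432257 / 97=798270.69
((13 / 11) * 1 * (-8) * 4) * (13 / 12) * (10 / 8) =-1690 / 33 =-51.21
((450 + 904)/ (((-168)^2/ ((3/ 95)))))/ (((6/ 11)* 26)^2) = 81917/ 10875271680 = 0.00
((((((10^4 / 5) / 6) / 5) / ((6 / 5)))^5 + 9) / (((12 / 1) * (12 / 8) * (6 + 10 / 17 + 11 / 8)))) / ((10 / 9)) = 1062500018068994 / 319750335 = 3322905.10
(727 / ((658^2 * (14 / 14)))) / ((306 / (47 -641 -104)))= -253723 / 66243492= -0.00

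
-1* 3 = -3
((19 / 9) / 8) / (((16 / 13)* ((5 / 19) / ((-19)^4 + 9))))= 61163869 / 576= 106187.27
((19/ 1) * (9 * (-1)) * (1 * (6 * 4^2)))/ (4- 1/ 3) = -49248/ 11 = -4477.09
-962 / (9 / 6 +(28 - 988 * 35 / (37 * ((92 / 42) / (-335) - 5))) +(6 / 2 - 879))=2507312548 / 1719738061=1.46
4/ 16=1/ 4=0.25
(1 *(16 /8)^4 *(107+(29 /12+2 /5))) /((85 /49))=1291444 /1275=1012.90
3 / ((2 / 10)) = 15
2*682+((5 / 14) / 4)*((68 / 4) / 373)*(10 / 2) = 28491657 / 20888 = 1364.02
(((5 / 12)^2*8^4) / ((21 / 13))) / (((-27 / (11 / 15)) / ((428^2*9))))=-19711933.78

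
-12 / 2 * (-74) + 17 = 461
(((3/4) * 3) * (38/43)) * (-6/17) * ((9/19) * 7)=-1701/731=-2.33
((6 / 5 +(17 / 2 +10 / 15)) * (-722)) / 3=-112271 / 45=-2494.91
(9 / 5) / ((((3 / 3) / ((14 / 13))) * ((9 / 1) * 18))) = 7 / 585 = 0.01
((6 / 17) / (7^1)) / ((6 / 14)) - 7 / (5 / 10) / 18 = -0.66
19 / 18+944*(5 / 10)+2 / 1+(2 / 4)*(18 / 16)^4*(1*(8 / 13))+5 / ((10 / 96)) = 523.55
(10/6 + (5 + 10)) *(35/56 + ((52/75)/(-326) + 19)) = 1919117/5868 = 327.05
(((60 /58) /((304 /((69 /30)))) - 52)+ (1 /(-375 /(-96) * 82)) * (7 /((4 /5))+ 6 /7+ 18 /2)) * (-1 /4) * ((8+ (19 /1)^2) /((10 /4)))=147828600729 /77140000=1916.37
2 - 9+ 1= -6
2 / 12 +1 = 7 / 6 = 1.17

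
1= 1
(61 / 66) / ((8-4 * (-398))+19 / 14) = 427 / 739827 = 0.00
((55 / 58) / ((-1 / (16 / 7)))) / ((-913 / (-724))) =-28960 / 16849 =-1.72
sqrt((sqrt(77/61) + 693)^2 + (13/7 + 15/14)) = sqrt(16571016 * sqrt(4697) + 350256336150)/854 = 694.13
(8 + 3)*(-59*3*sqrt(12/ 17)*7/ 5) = -2290.13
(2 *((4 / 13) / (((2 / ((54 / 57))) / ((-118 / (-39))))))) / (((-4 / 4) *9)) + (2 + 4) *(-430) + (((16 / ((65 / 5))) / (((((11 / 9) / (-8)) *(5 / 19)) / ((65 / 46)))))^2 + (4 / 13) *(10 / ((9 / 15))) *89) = -155707740268 / 616598697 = -252.53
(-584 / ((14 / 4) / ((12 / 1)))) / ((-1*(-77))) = -14016 / 539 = -26.00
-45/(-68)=45/68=0.66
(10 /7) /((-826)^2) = 5 /2387966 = 0.00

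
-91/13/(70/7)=-7/10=-0.70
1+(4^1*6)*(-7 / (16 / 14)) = -146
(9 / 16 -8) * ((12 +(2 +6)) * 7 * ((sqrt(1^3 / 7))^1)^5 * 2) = -85 * sqrt(7) / 14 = -16.06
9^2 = 81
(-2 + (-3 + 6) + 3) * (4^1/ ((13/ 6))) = 96/ 13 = 7.38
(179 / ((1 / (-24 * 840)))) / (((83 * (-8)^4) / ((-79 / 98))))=8.56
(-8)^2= 64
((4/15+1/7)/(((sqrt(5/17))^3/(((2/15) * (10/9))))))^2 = 145346192/1004653125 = 0.14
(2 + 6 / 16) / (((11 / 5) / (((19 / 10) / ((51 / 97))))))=3.90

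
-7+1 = -6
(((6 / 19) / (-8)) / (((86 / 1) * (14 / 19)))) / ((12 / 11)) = -11 / 19264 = -0.00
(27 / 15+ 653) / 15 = 3274 / 75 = 43.65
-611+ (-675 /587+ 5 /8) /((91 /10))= -611.06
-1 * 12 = -12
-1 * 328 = -328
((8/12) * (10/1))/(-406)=-10/609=-0.02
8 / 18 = 0.44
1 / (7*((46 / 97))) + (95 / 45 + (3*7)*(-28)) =-1697033 / 2898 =-585.59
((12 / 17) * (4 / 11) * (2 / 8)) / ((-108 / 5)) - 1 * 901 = -1516388 / 1683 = -901.00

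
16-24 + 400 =392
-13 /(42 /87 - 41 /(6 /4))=1131 /2336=0.48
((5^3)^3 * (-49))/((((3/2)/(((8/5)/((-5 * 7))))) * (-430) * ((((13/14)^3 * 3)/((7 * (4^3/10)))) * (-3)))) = 107564800000/2550717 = 42170.42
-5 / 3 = -1.67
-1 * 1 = -1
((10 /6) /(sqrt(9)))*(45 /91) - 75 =-6800 /91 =-74.73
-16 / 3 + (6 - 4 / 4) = -0.33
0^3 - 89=-89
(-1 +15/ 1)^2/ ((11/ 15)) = 2940/ 11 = 267.27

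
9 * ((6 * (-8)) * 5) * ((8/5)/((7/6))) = -20736/7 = -2962.29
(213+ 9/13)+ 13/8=22393/104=215.32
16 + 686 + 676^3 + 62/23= 308916480.70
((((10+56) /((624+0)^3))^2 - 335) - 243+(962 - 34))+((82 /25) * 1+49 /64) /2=352.02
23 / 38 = 0.61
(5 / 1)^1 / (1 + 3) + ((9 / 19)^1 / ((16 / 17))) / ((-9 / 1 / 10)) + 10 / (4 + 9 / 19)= 7561 / 2584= 2.93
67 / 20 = 3.35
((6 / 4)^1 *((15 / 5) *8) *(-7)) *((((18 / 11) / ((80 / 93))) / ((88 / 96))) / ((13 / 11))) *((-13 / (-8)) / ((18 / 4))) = -17577 / 110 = -159.79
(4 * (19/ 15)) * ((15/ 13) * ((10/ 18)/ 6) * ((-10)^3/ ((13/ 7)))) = -1330000/ 4563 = -291.47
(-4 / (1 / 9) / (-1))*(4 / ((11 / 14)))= 2016 / 11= 183.27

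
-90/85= -18/17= -1.06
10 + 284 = 294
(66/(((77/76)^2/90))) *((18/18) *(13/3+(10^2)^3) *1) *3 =9357160547520/539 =17360223650.32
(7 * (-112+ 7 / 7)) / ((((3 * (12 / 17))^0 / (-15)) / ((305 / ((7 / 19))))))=9648675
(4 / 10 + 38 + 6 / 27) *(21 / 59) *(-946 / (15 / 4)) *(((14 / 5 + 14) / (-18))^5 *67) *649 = 18247635872553472 / 170859375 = 106799149.14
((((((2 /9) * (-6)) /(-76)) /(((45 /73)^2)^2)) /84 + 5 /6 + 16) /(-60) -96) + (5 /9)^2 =-113057586621991 /1178027550000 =-95.97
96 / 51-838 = -14214 / 17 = -836.12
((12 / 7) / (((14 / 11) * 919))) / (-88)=-3 / 180124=-0.00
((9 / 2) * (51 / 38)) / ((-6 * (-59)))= 153 / 8968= 0.02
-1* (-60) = 60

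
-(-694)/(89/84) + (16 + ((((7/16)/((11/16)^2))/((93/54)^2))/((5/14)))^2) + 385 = 1056.77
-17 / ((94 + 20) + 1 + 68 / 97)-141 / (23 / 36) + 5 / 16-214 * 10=-9749140315 / 4130064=-2360.53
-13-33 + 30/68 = -45.56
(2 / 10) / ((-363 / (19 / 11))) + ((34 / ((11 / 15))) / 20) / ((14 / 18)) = 832819 / 279510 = 2.98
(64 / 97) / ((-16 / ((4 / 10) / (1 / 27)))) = -216 / 485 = -0.45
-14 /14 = -1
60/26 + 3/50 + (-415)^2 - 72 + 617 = 112302039/650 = 172772.37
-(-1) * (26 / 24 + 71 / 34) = 3.17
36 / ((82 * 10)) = 9 / 205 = 0.04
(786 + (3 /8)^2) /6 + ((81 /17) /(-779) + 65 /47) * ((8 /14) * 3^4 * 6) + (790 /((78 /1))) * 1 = 11386626690287 /21749879424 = 523.53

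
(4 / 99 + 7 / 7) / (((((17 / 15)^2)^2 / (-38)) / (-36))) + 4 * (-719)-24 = -1871734900 / 918731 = -2037.30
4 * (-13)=-52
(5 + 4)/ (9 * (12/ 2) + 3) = 3/ 19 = 0.16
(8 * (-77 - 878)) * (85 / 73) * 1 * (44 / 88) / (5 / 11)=-714340 / 73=-9785.48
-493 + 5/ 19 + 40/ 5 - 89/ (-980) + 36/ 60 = -9012937/ 18620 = -484.05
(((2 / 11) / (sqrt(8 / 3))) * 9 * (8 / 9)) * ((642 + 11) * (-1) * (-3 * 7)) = 54852 * sqrt(6) / 11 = 12214.49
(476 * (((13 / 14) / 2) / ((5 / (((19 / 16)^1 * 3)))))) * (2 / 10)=12597 / 400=31.49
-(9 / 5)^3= -729 / 125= -5.83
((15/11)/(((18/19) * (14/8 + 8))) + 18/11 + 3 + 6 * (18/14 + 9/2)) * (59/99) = 20994560/891891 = 23.54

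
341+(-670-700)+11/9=-9250/9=-1027.78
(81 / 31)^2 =6561 / 961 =6.83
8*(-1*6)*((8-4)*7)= -1344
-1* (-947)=947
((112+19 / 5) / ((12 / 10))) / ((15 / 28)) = 2702 / 15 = 180.13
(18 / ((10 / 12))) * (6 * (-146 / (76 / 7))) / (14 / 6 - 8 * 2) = 496692 / 3895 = 127.52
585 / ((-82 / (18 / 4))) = -5265 / 164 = -32.10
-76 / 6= -38 / 3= -12.67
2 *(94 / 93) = 188 / 93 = 2.02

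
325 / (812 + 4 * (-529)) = -325 / 1304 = -0.25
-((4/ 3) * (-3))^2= -16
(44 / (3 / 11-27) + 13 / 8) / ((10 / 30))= -25 / 392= -0.06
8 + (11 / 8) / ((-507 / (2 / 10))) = 162229 / 20280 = 8.00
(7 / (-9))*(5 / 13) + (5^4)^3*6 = 171386718715 / 117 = 1464843749.70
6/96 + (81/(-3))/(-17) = 449/272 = 1.65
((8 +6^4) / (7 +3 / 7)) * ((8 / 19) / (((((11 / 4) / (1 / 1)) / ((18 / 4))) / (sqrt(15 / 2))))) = 164304 * sqrt(30) / 2717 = 331.22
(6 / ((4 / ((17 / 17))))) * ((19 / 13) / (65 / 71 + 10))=4047 / 20150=0.20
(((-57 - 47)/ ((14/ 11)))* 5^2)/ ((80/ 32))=-5720/ 7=-817.14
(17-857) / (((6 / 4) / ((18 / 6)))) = -1680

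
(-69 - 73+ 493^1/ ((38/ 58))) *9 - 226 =100097/ 19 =5268.26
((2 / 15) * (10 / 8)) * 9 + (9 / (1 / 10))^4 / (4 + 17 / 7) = 20412003 / 2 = 10206001.50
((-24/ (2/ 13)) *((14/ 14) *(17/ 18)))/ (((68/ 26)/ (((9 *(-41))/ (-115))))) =-20787/ 115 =-180.76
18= 18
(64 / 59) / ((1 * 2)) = 32 / 59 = 0.54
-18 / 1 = -18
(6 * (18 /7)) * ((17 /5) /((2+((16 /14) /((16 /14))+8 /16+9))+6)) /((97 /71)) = 260712 /125615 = 2.08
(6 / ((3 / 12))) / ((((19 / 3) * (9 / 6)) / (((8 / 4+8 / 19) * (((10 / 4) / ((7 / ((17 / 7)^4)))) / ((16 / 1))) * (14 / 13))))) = 57629490 / 11267893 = 5.11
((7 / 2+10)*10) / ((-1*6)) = -22.50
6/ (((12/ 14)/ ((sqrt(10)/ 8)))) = 7*sqrt(10)/ 8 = 2.77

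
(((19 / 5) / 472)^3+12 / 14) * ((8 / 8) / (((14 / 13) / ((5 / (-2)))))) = -1025252592169 / 515254835200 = -1.99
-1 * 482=-482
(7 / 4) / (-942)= -0.00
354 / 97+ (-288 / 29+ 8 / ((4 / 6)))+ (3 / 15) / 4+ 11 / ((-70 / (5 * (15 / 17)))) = 33977977 / 6694940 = 5.08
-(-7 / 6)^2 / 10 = -0.14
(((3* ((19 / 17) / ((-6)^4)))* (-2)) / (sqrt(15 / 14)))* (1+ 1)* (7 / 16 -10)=19* sqrt(210) / 2880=0.10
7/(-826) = -1/118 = -0.01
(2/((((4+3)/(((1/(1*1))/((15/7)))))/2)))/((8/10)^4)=125/192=0.65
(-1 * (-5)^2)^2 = 625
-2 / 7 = -0.29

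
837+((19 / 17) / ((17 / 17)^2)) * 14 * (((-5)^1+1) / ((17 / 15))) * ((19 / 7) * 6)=-18027 / 289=-62.38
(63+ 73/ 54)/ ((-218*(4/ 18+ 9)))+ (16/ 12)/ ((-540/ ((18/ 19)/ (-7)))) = -6860249/ 216585180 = -0.03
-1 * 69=-69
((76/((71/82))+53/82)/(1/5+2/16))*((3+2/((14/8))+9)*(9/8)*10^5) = 1170999000000/2911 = 402266918.58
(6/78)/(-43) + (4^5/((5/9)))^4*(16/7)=64521083944314072809/2445625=26382247459980.20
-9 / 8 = -1.12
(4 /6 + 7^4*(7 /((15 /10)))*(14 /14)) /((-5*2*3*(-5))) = 16808 /225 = 74.70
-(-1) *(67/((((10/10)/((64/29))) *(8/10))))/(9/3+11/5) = 35.54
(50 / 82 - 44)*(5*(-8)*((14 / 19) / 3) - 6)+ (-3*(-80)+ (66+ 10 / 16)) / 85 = 8917887 / 12920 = 690.24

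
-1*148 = -148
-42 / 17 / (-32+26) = 7 / 17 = 0.41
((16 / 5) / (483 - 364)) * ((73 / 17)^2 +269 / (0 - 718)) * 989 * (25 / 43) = 3448602520 / 12346369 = 279.32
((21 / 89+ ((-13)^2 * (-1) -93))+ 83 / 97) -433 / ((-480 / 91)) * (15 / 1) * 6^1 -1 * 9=983216393 / 138128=7118.15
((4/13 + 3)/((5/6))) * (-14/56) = -129/130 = -0.99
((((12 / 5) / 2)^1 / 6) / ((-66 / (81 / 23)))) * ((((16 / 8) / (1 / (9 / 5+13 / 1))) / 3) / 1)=-666 / 6325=-0.11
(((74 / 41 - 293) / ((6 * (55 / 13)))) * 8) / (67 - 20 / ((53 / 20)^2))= -1743905852 / 1219073295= -1.43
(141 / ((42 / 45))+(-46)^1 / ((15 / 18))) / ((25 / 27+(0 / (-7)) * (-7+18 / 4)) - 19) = -181197 / 34160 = -5.30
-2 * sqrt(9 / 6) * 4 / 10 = -2 * sqrt(6) / 5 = -0.98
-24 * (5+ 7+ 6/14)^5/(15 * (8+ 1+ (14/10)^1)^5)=-3115130754375/798761145728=-3.90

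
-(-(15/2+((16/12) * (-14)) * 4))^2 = -162409/36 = -4511.36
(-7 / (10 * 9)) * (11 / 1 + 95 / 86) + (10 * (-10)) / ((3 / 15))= -1292429 / 2580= -500.94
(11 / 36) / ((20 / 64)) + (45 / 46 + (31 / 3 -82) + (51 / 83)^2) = -988705519 / 14260230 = -69.33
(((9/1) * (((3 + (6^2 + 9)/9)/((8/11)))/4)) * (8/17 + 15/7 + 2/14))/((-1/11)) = -89298/119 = -750.40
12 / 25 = 0.48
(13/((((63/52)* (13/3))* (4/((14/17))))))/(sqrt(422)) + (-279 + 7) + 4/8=-543/2 + 13* sqrt(422)/10761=-271.48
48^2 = 2304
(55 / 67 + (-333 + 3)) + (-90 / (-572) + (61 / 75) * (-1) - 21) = -504202657 / 1437150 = -350.84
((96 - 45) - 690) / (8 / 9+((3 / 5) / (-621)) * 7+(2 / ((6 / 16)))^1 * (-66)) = 661365 / 363407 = 1.82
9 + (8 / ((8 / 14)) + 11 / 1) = 34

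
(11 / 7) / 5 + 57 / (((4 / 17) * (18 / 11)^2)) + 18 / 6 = 93.78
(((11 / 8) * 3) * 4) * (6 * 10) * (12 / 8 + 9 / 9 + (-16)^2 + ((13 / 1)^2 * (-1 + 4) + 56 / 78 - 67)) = 8998935 / 13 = 692225.77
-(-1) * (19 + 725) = 744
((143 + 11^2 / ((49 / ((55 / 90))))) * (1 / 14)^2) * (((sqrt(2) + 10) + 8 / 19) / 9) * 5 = 637285 * sqrt(2) / 1555848 + 7010135 / 1642284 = 4.85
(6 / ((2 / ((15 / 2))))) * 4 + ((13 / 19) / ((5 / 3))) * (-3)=88.77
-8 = -8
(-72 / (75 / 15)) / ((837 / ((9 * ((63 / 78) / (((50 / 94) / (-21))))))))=248724 / 50375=4.94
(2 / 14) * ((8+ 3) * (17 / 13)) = 187 / 91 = 2.05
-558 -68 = -626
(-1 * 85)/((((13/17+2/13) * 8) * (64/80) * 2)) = -93925/12992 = -7.23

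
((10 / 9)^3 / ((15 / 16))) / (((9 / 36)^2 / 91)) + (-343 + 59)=4038092 / 2187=1846.41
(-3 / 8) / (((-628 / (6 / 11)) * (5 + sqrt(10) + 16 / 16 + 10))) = 3 / 141614 - 3 * sqrt(10) / 2265824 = 0.00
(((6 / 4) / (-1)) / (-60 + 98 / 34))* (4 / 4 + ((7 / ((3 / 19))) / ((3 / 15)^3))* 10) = 1455.36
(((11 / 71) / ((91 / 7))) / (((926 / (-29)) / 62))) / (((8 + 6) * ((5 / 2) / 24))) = -237336 / 14957215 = -0.02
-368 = -368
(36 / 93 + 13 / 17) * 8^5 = 19890176 / 527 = 37742.27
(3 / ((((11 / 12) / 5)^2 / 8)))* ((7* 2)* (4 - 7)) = -3628800 / 121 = -29990.08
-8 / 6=-4 / 3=-1.33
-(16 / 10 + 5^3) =-633 / 5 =-126.60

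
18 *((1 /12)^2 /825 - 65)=-7721999 /6600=-1170.00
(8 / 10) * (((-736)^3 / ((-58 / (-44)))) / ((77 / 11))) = -35084566528 / 1015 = -34566075.40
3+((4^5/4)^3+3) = 16777222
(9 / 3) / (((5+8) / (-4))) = -0.92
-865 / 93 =-9.30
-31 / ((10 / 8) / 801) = -99324 / 5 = -19864.80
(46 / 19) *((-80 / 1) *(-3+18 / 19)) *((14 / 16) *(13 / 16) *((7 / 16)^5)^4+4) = 2776080570663481871837160100455 / 1745688883523524528275718144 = 1590.25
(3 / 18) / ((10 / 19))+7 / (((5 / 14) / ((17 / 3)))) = 6683 / 60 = 111.38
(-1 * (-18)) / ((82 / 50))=450 / 41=10.98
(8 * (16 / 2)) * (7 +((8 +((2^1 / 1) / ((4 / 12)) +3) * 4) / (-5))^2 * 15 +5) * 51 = 19153152 / 5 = 3830630.40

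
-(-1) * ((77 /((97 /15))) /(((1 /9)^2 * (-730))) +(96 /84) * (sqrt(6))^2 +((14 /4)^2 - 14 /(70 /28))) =12080401 /991340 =12.19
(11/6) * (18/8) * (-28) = -231/2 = -115.50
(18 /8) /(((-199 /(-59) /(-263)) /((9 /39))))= -418959 /10348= -40.49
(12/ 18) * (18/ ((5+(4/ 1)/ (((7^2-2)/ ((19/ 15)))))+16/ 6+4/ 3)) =8460/ 6421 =1.32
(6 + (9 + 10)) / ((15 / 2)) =10 / 3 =3.33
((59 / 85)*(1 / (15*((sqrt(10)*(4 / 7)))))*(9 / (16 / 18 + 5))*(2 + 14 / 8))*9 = 301077*sqrt(10) / 720800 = 1.32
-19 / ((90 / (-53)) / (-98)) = -49343 / 45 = -1096.51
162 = 162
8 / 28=2 / 7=0.29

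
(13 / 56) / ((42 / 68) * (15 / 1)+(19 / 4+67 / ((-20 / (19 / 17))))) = 1105 / 48888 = 0.02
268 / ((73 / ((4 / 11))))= 1072 / 803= 1.33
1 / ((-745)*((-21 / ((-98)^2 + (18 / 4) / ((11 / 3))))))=42263 / 68838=0.61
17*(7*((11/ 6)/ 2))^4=597601697/ 20736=28819.53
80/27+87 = 2429/27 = 89.96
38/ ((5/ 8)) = 304/ 5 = 60.80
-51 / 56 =-0.91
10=10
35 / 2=17.50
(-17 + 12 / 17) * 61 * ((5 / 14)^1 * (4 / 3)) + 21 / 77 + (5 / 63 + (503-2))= 330419 / 11781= 28.05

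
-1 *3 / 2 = -3 / 2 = -1.50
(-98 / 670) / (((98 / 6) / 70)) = -42 / 67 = -0.63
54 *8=432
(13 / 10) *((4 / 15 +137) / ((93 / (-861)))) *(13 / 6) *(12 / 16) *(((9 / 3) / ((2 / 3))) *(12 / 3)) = -299603031 / 6200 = -48323.07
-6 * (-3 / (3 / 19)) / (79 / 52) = 5928 / 79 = 75.04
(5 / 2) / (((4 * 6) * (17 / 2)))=5 / 408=0.01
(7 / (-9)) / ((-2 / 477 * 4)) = 371 / 8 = 46.38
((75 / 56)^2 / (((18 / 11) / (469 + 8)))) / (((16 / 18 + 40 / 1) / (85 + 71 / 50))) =5101264575 / 4616192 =1105.08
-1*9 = -9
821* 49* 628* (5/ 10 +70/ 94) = 1477933002/ 47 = 31445383.02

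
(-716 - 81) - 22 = -819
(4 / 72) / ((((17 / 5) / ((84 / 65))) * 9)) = 14 / 5967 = 0.00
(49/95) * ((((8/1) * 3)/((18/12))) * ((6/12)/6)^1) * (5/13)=196/741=0.26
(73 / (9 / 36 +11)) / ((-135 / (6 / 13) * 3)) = -584 / 78975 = -0.01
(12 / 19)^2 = 144 / 361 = 0.40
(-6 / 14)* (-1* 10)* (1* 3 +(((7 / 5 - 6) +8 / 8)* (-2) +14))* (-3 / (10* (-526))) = 1089 / 18410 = 0.06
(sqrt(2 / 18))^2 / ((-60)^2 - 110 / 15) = 1 / 32334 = 0.00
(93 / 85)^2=8649 / 7225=1.20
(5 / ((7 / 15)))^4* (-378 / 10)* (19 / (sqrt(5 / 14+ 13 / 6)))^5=-3807582548203125* sqrt(1113) / 1042139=-121890893602.74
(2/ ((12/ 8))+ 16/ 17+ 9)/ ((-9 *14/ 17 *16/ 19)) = -10925/ 6048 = -1.81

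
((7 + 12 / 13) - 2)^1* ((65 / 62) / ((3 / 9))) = 18.63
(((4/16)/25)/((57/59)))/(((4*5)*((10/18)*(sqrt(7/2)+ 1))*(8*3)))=-59/3800000+ 59*sqrt(14)/7600000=0.00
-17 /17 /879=-1 /879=-0.00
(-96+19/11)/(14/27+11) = -27999/3421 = -8.18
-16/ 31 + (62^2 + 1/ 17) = 2025547/ 527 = 3843.54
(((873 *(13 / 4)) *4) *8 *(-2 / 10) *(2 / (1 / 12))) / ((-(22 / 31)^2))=523506672 / 605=865300.28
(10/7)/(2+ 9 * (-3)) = -2/35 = -0.06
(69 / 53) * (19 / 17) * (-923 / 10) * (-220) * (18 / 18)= 26621166 / 901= 29546.24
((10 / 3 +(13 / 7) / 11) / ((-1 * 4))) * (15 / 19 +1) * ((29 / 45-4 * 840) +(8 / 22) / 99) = 251565351263 / 47796210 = 5263.29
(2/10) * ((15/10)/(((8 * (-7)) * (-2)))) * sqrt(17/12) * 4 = sqrt(51)/560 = 0.01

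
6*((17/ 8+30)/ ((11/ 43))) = 33153/ 44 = 753.48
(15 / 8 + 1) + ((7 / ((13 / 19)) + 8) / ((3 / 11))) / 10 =4971 / 520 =9.56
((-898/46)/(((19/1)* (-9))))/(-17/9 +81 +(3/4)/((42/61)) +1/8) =6286/4422877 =0.00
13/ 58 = 0.22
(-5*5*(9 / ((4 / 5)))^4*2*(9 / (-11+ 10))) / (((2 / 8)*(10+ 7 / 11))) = 1127671875 / 416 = 2710749.70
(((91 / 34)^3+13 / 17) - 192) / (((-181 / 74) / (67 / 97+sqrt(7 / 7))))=10259078097 / 86257541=118.94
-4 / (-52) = 1 / 13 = 0.08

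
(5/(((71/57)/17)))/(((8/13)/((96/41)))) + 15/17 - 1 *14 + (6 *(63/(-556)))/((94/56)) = 79570265869/323298571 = 246.12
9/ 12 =3/ 4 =0.75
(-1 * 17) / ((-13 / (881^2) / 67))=884047379 / 13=68003644.54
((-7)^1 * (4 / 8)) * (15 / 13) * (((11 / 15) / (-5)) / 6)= 77 / 780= 0.10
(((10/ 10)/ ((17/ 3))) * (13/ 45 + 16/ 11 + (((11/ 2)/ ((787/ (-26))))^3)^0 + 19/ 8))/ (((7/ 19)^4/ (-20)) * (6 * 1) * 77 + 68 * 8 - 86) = 2641476349/ 1338132091956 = 0.00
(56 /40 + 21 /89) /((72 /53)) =4823 /4005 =1.20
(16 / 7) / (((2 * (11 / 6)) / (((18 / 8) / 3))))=36 / 77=0.47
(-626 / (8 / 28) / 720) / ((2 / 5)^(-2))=-2191 / 4500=-0.49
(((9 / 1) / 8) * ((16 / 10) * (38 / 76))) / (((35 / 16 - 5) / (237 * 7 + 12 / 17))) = -45144 / 85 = -531.11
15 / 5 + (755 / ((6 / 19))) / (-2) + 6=-14237 / 12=-1186.42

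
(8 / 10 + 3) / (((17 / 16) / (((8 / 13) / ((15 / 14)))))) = 34048 / 16575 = 2.05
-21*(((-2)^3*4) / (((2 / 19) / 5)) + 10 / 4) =63735 / 2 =31867.50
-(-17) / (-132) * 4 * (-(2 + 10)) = 68 / 11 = 6.18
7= 7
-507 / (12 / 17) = -2873 / 4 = -718.25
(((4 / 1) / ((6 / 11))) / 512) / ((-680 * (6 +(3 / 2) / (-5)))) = -11 / 2976768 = -0.00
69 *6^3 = 14904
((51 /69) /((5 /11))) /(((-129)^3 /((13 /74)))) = -2431 /18268323390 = -0.00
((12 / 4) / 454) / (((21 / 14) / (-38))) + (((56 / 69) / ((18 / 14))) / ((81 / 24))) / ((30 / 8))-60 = -60.12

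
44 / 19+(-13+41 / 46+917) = 792899 / 874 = 907.21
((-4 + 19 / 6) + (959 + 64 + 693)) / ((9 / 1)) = 10291 / 54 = 190.57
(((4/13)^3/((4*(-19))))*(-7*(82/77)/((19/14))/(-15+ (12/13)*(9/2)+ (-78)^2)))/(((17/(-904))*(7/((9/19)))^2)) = -64046592/758712318661297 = -0.00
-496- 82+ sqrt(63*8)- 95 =-673+ 6*sqrt(14) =-650.55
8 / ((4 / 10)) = 20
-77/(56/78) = -429/4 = -107.25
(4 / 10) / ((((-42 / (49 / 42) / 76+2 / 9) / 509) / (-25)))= 20241.63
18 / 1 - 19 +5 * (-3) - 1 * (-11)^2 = -137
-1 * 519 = -519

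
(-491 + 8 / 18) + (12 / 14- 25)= -32426 / 63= -514.70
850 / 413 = 2.06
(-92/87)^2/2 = 4232/7569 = 0.56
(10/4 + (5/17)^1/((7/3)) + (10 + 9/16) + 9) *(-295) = -6545.62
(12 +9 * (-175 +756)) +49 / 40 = 209689 / 40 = 5242.22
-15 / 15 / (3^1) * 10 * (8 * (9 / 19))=-240 / 19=-12.63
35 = 35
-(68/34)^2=-4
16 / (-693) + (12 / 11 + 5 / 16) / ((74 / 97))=1490473 / 820512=1.82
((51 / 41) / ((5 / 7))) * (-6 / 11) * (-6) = 12852 / 2255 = 5.70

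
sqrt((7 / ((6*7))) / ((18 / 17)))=sqrt(51) / 18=0.40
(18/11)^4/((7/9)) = 944784/102487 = 9.22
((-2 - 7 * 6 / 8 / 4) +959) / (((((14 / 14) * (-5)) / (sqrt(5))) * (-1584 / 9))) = 15291 * sqrt(5) / 14080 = 2.43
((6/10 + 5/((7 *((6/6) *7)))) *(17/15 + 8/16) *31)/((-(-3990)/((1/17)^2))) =1333/43241625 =0.00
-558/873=-62/97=-0.64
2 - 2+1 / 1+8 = 9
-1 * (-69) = 69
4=4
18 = 18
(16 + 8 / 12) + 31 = 143 / 3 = 47.67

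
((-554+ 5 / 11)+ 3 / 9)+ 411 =-4693 / 33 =-142.21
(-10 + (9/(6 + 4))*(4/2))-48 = -281/5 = -56.20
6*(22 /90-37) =-3308 /15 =-220.53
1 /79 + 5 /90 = 97 /1422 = 0.07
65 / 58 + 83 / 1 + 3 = 5053 / 58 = 87.12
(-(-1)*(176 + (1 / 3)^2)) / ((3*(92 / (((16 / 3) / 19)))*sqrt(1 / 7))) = 6340*sqrt(7) / 35397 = 0.47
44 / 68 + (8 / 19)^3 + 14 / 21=485665 / 349809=1.39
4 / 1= 4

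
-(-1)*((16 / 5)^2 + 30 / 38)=5239 / 475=11.03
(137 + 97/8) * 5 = 5965/8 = 745.62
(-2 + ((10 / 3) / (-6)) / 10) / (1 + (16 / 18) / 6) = -111 / 62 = -1.79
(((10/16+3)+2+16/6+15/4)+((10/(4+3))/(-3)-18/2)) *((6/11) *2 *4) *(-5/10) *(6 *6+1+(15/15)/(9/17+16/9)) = -5695234/27181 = -209.53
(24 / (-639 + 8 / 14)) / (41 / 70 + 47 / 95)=-74480 / 2140651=-0.03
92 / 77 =1.19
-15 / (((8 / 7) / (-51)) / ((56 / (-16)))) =-37485 / 16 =-2342.81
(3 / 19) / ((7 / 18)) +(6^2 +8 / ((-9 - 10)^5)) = 631014226 / 17332693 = 36.41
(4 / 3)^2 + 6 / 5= 134 / 45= 2.98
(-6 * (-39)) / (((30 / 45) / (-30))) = -10530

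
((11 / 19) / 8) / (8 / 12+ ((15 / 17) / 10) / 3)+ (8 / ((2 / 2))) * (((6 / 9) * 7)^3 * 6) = 236911033 / 48564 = 4878.33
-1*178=-178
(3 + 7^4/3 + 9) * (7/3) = 17059/9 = 1895.44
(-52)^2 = 2704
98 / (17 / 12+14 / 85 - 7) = -99960 / 5527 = -18.09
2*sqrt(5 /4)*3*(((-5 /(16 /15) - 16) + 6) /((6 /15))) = -3525*sqrt(5) /32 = -246.32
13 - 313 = -300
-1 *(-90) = 90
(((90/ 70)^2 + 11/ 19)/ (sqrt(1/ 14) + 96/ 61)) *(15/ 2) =182531520/ 16665299 - 57991785 *sqrt(14)/ 116657093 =9.09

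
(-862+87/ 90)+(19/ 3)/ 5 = -25793/ 30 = -859.77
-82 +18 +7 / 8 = -505 / 8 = -63.12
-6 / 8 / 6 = -1 / 8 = -0.12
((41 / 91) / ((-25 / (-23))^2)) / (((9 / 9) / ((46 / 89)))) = 997694 / 5061875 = 0.20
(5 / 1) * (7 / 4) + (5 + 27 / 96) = 449 / 32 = 14.03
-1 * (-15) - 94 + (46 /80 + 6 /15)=-3121 /40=-78.02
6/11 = 0.55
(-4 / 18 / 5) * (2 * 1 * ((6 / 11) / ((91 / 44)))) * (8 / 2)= -128 / 1365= -0.09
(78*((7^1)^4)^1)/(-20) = -93639/10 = -9363.90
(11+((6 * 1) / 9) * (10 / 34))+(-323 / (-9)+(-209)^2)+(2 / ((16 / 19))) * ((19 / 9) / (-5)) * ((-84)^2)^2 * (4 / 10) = -76218653483 / 3825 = -19926445.36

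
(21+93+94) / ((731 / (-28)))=-5824 / 731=-7.97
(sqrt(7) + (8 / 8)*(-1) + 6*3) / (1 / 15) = 15*sqrt(7) + 255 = 294.69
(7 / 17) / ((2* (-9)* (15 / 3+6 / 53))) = -371 / 82926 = -0.00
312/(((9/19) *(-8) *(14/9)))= -741/14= -52.93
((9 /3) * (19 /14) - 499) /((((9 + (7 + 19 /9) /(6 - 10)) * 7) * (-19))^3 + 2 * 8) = 20204964 /29174879041315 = 0.00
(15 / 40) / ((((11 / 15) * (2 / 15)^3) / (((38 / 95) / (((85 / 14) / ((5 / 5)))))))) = 42525 / 2992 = 14.21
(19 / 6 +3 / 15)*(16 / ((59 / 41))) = 33128 / 885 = 37.43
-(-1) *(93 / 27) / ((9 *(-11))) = -31 / 891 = -0.03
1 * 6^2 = 36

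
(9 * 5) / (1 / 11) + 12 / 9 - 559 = -188 / 3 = -62.67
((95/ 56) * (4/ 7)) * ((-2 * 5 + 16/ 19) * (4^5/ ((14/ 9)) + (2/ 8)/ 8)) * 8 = -64146405/ 1372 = -46753.94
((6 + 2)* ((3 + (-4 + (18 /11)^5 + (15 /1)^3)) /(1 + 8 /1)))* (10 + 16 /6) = 165763795168 /4348377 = 38120.84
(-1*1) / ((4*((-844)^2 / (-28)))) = 7 / 712336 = 0.00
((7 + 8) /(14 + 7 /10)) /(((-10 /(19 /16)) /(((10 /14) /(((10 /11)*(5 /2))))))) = -209 /5488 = -0.04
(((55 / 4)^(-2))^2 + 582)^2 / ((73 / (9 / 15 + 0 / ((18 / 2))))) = 85088091314411904108 / 30562887330078125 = 2784.03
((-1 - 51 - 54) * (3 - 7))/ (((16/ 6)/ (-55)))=-8745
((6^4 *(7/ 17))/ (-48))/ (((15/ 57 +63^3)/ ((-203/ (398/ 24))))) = 4373838/ 8036143967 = 0.00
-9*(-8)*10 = 720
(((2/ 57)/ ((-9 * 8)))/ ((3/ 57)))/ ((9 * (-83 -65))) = 0.00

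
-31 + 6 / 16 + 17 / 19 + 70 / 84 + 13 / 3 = -11201 / 456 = -24.56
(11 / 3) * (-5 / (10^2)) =-11 / 60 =-0.18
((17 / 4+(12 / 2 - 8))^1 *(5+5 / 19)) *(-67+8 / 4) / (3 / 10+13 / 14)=-511875 / 817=-626.53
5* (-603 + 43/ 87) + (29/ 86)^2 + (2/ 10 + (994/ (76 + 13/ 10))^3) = -1316515545614180221/ 1486019954367420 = -885.93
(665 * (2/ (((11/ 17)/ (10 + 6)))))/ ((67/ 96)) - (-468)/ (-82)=1423714902/ 30217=47116.36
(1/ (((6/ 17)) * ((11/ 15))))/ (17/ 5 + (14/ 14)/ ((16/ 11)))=0.95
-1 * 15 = -15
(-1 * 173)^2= 29929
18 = 18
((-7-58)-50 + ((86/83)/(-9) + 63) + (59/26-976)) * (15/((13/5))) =-498099475/84162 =-5918.34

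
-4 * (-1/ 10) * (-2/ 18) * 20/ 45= -8/ 405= -0.02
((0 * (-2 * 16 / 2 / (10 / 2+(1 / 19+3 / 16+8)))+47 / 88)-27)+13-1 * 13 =-2329 / 88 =-26.47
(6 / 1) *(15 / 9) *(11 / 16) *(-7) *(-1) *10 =1925 / 4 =481.25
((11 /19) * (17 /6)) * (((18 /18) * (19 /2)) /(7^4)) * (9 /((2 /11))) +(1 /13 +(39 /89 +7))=174153407 /22223656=7.84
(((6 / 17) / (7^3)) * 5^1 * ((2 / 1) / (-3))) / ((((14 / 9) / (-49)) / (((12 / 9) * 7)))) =120 / 119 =1.01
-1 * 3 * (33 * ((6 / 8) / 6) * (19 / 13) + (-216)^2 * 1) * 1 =-14558553 / 104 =-139986.09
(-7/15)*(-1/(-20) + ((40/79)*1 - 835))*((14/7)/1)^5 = 73831576/5925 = 12461.03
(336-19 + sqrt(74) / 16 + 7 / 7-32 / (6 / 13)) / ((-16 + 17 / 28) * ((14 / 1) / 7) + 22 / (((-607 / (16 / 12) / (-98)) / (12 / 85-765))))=-538858180 / 7916121903-361165 * sqrt(74) / 21109658408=-0.07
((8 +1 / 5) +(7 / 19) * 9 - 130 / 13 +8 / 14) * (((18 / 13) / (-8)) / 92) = -3123 / 795340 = -0.00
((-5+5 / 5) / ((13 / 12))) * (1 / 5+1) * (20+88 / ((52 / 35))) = -59328 / 169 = -351.05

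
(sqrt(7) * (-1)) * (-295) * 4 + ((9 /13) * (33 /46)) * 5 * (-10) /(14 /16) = -59400 /2093 + 1180 * sqrt(7) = 3093.61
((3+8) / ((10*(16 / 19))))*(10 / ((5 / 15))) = 627 / 16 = 39.19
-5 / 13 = -0.38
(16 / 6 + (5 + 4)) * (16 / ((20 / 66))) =616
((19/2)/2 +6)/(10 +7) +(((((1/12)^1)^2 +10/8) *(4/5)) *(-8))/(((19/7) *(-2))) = 2.11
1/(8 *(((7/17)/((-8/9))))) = -17/63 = -0.27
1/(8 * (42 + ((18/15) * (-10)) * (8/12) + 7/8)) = 0.00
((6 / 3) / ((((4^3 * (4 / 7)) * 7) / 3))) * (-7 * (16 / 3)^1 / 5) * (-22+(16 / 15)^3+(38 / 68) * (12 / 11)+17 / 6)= 153242047 / 50490000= 3.04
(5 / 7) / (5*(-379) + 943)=-0.00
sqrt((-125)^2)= 125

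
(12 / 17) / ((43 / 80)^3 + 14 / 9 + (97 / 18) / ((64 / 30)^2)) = 0.24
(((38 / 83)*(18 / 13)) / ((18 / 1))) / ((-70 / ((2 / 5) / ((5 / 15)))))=-114 / 188825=-0.00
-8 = -8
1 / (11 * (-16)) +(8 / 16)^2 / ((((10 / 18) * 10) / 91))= 17993 / 4400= 4.09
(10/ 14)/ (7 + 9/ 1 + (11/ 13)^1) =65/ 1533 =0.04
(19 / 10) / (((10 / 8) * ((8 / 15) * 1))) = 2.85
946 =946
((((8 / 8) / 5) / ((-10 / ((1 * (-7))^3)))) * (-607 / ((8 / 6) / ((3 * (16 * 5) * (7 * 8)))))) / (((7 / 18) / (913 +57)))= -104693456448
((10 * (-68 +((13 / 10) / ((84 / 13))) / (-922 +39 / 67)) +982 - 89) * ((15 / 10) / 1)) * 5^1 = 1104551297 / 691432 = 1597.48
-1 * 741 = -741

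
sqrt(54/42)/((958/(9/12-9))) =-99 * sqrt(7)/26824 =-0.01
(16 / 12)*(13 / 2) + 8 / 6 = 10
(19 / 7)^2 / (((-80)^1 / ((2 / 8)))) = -361 / 15680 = -0.02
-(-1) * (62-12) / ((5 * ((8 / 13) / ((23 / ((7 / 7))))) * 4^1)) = 1495 / 16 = 93.44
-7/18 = -0.39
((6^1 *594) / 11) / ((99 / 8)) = 288 / 11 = 26.18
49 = 49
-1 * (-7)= 7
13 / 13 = 1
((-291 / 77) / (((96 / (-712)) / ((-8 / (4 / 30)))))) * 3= -388485 / 77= -5045.26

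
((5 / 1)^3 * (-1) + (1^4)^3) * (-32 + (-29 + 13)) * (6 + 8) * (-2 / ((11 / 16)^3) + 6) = -17165568 / 1331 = -12896.75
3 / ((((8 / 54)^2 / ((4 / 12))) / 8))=729 / 2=364.50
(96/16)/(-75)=-0.08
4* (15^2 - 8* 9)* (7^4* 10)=14694120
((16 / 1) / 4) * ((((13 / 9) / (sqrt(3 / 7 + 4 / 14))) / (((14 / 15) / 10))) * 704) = 183040 * sqrt(35) / 21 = 51565.68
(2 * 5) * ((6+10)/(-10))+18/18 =-15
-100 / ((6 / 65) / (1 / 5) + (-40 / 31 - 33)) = 2.96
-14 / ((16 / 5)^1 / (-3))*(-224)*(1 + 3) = -11760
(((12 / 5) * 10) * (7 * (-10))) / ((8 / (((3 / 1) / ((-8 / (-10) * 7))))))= -225 / 2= -112.50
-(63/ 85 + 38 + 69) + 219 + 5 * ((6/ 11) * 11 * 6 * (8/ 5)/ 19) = 204163/ 1615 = 126.42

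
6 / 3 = 2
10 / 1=10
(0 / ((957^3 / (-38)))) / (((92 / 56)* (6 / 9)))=0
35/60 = 7/12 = 0.58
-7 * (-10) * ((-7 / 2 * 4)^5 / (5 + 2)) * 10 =-53782400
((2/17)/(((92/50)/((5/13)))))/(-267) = -125/1357161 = -0.00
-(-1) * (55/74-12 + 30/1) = 1387/74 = 18.74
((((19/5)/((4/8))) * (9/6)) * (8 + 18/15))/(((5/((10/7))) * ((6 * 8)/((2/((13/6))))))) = 0.58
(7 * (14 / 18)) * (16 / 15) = 784 / 135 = 5.81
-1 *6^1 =-6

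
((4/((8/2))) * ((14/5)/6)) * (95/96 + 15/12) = 301/288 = 1.05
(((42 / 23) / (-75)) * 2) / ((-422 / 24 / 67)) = 22512 / 121325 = 0.19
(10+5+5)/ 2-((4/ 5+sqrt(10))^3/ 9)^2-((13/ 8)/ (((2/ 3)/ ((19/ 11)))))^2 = -1281394478321/ 39204000000-1826144 * sqrt(10)/ 253125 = -55.50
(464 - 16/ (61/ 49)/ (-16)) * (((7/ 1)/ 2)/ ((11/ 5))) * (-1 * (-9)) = 8931195/ 1342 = 6655.14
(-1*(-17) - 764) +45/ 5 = -738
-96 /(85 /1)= -96 /85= -1.13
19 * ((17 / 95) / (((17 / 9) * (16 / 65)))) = 117 / 16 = 7.31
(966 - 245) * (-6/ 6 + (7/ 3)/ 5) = -5768/ 15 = -384.53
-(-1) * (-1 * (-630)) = 630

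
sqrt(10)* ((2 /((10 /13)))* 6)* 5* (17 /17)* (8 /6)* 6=624* sqrt(10)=1973.26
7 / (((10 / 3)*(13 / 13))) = 21 / 10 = 2.10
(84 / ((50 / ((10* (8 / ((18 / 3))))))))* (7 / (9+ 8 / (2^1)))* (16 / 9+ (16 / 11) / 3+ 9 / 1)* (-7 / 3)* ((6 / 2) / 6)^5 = -76489 / 7722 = -9.91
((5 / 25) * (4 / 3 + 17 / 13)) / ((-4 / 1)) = -0.13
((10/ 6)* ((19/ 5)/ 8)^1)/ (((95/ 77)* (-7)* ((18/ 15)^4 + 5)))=-1375/ 106104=-0.01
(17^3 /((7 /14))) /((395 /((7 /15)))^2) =481474 /35105625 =0.01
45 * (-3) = -135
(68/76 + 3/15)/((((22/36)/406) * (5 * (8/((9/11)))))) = 855036/57475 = 14.88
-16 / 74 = -0.22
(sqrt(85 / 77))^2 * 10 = 850 / 77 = 11.04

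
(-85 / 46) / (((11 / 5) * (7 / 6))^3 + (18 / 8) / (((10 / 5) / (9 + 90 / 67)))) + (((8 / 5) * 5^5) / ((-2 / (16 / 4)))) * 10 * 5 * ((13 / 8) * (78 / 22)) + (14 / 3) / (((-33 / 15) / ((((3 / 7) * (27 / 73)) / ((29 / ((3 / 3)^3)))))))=-3621428646701695980 / 1257142849963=-2880681.89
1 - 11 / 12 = 0.08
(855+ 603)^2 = 2125764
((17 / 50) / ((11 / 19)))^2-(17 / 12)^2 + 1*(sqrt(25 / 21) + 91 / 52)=957719 / 10890000 + 5*sqrt(21) / 21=1.18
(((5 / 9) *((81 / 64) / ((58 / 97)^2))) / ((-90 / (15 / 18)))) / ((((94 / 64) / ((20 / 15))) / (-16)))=94090 / 355743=0.26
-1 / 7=-0.14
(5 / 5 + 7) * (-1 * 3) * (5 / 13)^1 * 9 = -1080 / 13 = -83.08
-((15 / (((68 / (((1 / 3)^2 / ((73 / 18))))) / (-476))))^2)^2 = -1944810000 / 28398241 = -68.48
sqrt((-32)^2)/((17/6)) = 192/17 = 11.29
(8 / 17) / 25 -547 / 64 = -231963 / 27200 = -8.53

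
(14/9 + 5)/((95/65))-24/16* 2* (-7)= 4358/171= 25.49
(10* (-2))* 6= -120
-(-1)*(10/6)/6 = 5/18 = 0.28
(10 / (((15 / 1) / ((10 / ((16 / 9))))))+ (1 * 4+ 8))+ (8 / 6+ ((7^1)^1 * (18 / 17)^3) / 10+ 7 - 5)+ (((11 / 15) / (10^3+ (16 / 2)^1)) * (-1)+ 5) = 370138333 / 14856912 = 24.91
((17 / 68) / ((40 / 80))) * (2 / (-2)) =-1 / 2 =-0.50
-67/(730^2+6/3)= -67/532902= -0.00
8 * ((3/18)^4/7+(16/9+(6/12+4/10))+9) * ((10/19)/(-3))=-529709/32319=-16.39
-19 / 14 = -1.36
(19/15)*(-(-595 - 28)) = 11837/15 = 789.13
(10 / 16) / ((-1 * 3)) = -5 / 24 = -0.21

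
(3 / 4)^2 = 9 / 16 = 0.56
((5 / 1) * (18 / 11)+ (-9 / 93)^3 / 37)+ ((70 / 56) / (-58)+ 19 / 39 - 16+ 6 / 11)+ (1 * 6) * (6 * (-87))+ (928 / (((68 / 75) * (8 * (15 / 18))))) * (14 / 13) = -5545545049488299 / 1865009309592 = -2973.47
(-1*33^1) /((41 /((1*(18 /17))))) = -594 /697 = -0.85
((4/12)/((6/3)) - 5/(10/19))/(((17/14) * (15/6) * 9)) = -784/2295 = -0.34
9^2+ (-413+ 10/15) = -994/3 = -331.33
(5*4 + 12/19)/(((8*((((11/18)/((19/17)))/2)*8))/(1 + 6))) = 3087/374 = 8.25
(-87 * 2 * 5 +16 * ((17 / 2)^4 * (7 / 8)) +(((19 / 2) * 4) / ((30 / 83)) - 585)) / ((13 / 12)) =8607721 / 130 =66213.24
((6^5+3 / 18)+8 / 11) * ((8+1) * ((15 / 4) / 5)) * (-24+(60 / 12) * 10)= 60053175 / 44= 1364844.89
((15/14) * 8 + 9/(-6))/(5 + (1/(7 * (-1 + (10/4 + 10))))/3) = 6831/4834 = 1.41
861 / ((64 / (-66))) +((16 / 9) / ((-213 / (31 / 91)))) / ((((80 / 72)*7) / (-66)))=-6424999163 / 7236320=-887.88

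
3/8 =0.38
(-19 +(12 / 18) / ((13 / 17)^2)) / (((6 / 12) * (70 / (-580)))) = 1050380 / 3549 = 295.97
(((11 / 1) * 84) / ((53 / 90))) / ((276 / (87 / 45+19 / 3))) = 57288 / 1219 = 47.00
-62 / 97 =-0.64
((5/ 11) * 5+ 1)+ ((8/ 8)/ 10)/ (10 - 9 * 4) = 9349/ 2860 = 3.27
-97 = -97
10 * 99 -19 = 971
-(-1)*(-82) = -82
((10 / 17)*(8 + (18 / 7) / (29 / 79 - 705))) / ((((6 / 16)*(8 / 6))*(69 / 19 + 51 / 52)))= 2368064240 / 1161027903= 2.04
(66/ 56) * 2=33/ 14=2.36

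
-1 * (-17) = 17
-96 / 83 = -1.16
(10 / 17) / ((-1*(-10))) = 1 / 17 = 0.06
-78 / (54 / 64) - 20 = -1012 / 9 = -112.44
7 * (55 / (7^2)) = 55 / 7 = 7.86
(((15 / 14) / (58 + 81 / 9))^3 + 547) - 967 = -346623338865 / 825293672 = -420.00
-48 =-48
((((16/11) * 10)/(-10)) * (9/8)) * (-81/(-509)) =-1458/5599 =-0.26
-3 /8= -0.38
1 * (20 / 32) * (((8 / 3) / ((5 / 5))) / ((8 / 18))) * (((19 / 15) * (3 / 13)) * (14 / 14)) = 57 / 52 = 1.10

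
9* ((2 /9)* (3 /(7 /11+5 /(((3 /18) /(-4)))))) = -66 /1313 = -0.05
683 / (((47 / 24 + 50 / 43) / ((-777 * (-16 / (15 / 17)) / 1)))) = 49655695488 / 16105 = 3083247.16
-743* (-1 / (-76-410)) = -743 / 486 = -1.53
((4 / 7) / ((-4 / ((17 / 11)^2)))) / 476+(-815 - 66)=-20893813 / 23716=-881.00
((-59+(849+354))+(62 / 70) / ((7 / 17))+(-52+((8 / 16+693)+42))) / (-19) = -896529 / 9310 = -96.30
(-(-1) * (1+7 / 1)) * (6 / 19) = 48 / 19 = 2.53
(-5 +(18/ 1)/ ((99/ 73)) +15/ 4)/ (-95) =-529/ 4180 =-0.13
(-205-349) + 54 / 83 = -45928 / 83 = -553.35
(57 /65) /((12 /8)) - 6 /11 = 28 /715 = 0.04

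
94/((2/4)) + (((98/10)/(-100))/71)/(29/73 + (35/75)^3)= 6562527709/34907576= 188.00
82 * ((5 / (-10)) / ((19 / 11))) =-451 / 19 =-23.74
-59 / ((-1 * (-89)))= -59 / 89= -0.66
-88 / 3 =-29.33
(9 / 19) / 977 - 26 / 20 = -241229 / 185630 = -1.30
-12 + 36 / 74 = -426 / 37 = -11.51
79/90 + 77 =7009/90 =77.88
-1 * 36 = -36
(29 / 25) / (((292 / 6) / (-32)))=-1392 / 1825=-0.76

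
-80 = -80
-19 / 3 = -6.33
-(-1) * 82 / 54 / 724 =41 / 19548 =0.00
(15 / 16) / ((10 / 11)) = 33 / 32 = 1.03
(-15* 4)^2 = 3600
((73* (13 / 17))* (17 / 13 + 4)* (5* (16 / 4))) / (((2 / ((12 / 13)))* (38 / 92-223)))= -9268080 / 754273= -12.29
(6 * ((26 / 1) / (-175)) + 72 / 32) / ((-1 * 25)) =-951 / 17500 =-0.05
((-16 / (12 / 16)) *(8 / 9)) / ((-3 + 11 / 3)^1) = -28.44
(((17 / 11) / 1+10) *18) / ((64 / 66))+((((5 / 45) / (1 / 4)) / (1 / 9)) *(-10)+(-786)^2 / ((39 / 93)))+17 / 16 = 1473381.22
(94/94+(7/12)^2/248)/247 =0.00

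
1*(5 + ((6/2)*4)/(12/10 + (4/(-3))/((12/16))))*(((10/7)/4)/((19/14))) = -1025/247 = -4.15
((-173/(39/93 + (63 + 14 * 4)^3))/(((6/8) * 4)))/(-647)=5363/101397727422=0.00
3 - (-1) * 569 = 572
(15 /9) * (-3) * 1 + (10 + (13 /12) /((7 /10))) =275 /42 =6.55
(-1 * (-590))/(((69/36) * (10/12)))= 8496/23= 369.39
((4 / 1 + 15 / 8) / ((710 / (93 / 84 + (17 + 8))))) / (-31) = -34357 / 4930240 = -0.01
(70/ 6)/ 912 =0.01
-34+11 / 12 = -397 / 12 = -33.08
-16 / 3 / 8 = -2 / 3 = -0.67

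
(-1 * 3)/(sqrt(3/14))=-sqrt(42)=-6.48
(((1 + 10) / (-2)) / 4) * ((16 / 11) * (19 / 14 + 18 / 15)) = -179 / 35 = -5.11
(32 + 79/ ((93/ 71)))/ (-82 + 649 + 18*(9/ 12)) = 17170/ 107973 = 0.16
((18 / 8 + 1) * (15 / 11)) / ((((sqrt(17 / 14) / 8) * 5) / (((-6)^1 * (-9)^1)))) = 4212 * sqrt(238) / 187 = 347.48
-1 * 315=-315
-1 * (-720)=720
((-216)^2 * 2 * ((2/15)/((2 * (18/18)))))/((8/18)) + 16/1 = 70064/5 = 14012.80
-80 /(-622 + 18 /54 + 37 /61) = 7320 /56827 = 0.13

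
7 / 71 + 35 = 2492 / 71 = 35.10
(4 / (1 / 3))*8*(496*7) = 333312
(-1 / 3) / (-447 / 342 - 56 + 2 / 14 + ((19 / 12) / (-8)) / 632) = 0.01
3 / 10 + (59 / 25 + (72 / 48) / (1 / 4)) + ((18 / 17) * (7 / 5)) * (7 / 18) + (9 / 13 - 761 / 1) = -8299337 / 11050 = -751.07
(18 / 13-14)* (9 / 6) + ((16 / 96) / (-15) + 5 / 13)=-18.55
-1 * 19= -19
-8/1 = -8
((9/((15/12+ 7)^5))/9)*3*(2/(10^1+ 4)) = 1024/91315917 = 0.00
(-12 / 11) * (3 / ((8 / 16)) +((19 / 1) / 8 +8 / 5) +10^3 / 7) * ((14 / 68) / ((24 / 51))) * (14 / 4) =-898653 / 3520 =-255.30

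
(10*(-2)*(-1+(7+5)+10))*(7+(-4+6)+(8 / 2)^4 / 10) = -14532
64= 64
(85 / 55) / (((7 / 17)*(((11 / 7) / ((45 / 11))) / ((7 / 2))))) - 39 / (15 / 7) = 212933 / 13310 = 16.00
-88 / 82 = -44 / 41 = -1.07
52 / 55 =0.95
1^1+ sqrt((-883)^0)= 2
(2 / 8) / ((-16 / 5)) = -5 / 64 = -0.08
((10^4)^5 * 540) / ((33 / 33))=54000000000000000000000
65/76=0.86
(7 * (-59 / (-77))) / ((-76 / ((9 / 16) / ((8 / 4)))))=-531 / 26752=-0.02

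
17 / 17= 1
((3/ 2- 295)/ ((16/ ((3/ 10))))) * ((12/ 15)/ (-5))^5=28176/ 48828125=0.00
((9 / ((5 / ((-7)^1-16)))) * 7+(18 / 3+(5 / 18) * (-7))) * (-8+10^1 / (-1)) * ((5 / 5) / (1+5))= 25717 / 30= 857.23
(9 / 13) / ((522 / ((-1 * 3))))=-3 / 754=-0.00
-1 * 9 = -9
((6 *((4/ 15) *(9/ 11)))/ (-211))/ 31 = -72/ 359755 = -0.00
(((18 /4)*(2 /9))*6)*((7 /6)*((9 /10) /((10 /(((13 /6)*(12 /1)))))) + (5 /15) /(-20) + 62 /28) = 5174 /175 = 29.57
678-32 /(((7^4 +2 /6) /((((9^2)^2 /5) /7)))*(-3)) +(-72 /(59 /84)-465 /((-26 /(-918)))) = -765914604909 /48347845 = -15841.75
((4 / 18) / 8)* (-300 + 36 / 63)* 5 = -2620 / 63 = -41.59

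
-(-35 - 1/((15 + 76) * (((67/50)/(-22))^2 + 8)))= 30846307465/881288499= 35.00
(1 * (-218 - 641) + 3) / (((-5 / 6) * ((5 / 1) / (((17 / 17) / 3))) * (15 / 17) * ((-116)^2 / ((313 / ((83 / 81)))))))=15372369 / 8725375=1.76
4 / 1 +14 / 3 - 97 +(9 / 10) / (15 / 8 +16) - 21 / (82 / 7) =-15843409 / 175890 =-90.08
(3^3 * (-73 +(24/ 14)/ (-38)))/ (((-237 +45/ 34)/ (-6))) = -17836740/ 355243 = -50.21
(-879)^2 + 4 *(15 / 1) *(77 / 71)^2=3895239021 / 5041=772711.57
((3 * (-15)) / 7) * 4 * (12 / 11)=-28.05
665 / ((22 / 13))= 8645 / 22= 392.95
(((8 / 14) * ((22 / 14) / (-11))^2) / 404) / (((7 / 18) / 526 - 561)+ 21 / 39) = -123084 / 2389804293751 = -0.00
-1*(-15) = 15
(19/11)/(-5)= -19/55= -0.35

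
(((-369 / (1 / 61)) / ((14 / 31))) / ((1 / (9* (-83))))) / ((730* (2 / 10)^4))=65155114125 / 2044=31876278.93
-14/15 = -0.93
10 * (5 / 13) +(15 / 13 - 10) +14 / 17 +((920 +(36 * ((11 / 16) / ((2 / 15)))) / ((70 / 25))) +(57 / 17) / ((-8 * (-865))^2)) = 5596582334099 / 5698481600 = 982.12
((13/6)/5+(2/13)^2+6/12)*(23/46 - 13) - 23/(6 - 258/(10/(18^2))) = -28139165/2352818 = -11.96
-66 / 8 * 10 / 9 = -55 / 6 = -9.17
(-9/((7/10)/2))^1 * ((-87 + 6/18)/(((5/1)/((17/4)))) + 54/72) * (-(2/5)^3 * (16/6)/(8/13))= -520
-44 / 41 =-1.07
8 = 8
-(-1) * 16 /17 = 16 /17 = 0.94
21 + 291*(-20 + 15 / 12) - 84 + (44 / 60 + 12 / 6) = -330991 / 60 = -5516.52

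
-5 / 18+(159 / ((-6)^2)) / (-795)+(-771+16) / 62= -23177 / 1860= -12.46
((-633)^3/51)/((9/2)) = -1105168.35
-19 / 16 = -1.19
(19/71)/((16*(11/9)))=171/12496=0.01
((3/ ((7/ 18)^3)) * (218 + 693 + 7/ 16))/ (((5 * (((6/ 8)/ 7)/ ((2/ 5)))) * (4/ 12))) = 127572084/ 1225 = 104140.48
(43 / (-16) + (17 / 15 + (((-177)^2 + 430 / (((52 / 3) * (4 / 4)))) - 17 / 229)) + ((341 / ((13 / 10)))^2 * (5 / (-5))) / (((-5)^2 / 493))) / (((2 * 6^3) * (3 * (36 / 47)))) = -578638547100791 / 433352125440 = -1335.26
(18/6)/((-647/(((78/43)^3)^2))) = -0.17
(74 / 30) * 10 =24.67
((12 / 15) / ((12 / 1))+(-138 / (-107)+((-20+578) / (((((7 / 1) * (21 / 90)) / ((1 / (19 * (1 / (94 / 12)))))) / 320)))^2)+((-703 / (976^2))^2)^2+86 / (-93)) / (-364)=-24044629879541867879030601230032055241081809 / 4308387555620956563412171397886115840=-5580888.34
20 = 20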